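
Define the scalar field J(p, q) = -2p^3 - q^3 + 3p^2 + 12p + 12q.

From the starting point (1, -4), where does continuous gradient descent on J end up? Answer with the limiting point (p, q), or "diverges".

J is separable, so gradient descent decouples: p follows -∂J/∂p, q follows -∂J/∂q.
∂J/∂p = -6(p - 2)(p + 1); at p=1 this is 12, so p decreases.
∂J/∂q = -3(q - 2)(q + 2); at q=-4 this is -36, so q increases.
p converges to its nearest critical value -1 (a local min of the p-part); q converges to -2. The iterate converges to (-1, -2).

(-1, -2)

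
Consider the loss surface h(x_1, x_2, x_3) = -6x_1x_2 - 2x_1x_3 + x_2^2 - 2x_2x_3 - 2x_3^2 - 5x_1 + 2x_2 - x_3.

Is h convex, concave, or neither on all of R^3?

h is quadratic, so its Hessian is the constant matrix H = [[0, -6, -2], [-6, 2, -2], [-2, -2, -4]].
Leading principal minors: 0, -36, 88.
Neither pattern holds ⇒ H is indefinite ⇒ neither convex nor concave.

neither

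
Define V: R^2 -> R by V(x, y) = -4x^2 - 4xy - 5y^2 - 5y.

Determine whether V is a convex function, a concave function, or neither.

V is quadratic, so its Hessian is the constant matrix H = [[-8, -4], [-4, -10]].
det(H) = 64, tr(H) = -18.
det(H) > 0 and tr(H) < 0, so H is negative definite everywhere: concave.

concave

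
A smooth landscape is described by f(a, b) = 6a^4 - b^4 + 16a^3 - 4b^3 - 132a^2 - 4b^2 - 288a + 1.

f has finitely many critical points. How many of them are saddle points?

f separates as a function of a plus a function of b, so ∇f=0 decouples.
∂f/∂a = 24(a - 3)(a + 1)(a + 4) = 0 at a ∈ {-4, -1, 3}; ∂f/∂b = -4b(b + 1)(b + 2) = 0 at b ∈ {-2, -1, 0}.
The Hessian is diagonal: diag(f_aa, f_bb). Second derivatives: f_aa(-4)=504, f_aa(-1)=-288, f_aa(3)=672; f_bb(-2)=-8, f_bb(-1)=4, f_bb(0)=-8.
Saddle points occur where the two diagonal entries have opposite signs: (-4, -2), (-4, 0), (-1, -1), (3, -2), (3, 0). Count: 5.

5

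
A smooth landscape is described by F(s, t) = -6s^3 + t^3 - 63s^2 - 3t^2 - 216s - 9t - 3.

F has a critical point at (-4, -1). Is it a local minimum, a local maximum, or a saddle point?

The mixed partial ∂²F/∂s∂t is 0, so the Hessian at any point is diag(F_ss, F_tt) = diag(-18(2s + 7), 6(t - 1)).
At (-4, -1): H = diag(18, -12).
The eigenvalues have opposite signs, so H is indefinite: a saddle point.

saddle point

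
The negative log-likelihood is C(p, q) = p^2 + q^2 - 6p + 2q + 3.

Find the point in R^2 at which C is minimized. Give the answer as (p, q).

(3, -1)

C(p,q) separates as A(p) + B(q) + 3, so its minimum is min A + min B + 3.
A'(p) = 2p - 6 vanishes at p ∈ {3}; B'(q) = 2q + 2 vanishes at q ∈ {-1}.
Local minima of A (where A''>0): A(3)=-9. Local minima of B: B(-1)=-1.
So the global minimum of C is A(3) + B(-1) + 3 = -9 − 1 + 3 = -7, attained at (3, -1).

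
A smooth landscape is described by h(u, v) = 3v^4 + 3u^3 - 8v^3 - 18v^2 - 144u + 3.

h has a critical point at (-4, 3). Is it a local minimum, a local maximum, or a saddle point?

The mixed partial ∂²h/∂u∂v is 0, so the Hessian at any point is diag(h_uu, h_vv) = diag(18u, 12(3v^2 - 4v - 3)).
At (-4, 3): H = diag(-72, 144).
The eigenvalues have opposite signs, so H is indefinite: a saddle point.

saddle point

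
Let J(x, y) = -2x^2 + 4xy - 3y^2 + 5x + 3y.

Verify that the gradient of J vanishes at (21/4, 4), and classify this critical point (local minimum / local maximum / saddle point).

local maximum

∇J = (-4x + 4y + 5, 4x - 6y + 3); substituting (21/4, 4) gives ∇J = (0, 0), so (21/4, 4) is indeed a critical point.
The Hessian of J is constant: H = [[-4, 4], [4, -6]].
det(H) = (-4)·(-6) − 4² = 8.
det(H) > 0 and tr(H) = -10 < 0, so H is negative definite and the point is a local maximum.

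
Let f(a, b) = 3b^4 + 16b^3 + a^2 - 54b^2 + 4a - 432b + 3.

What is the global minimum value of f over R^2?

-1108

f(a,b) separates as P(a) + Q(b) + 3, so its minimum is min P + min Q + 3.
P'(a) = 2a + 4 vanishes at a ∈ {-2}; Q'(b) = 12(b - 3)(b + 3)(b + 4) vanishes at b ∈ {-4, -3, 3}.
Local minima of P (where P''>0): P(-2)=-4. Local minima of Q: Q(-4)=608, Q(3)=-1107.
So the global minimum of f is P(-2) + Q(3) + 3 = -4 − 1107 + 3 = -1108, attained at (-2, 3).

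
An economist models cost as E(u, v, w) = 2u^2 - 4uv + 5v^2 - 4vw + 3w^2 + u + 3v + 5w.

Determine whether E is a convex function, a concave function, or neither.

E is quadratic, so its Hessian is the constant matrix H = [[4, -4, 0], [-4, 10, -4], [0, -4, 6]].
Leading principal minors: 4, 24, 80.
All positive ⇒ H ≻ 0 ⇒ convex.

convex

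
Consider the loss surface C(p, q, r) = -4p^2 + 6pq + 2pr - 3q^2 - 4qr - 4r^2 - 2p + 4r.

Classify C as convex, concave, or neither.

concave

C is quadratic, so its Hessian is the constant matrix H = [[-8, 6, 2], [6, -6, -4], [2, -4, -8]].
Leading principal minors: -8, 12, -40.
Signs alternate −, +, − ⇒ H ≺ 0 ⇒ concave.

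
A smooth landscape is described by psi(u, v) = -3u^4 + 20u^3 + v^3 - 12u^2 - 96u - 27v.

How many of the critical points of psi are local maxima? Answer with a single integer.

2

psi separates as a function of u plus a function of v, so ∇psi=0 decouples.
∂psi/∂u = -12(u - 4)(u - 2)(u + 1) = 0 at u ∈ {-1, 2, 4}; ∂psi/∂v = 3(v - 3)(v + 3) = 0 at v ∈ {-3, 3}.
The Hessian is diagonal: diag(psi_uu, psi_vv). Second derivatives: psi_uu(-1)=-180, psi_uu(2)=72, psi_uu(4)=-120; psi_vv(-3)=-18, psi_vv(3)=18.
Local maxima occur where both diagonal entries negative: (-1, -3), (4, -3). Count: 2.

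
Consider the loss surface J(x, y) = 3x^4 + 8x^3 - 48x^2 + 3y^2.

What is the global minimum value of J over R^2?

-512

J(x,y) separates as P(x) + Q(y), so its minimum is min P + min Q.
P'(x) = 12x(x - 2)(x + 4) vanishes at x ∈ {-4, 0, 2}; Q'(y) = 6y vanishes at y ∈ {0}.
Local minima of P (where P''>0): P(-4)=-512, P(2)=-80. Local minima of Q: Q(0)=0.
So the global minimum of J is P(-4) + Q(0) = -512 + 0 = -512, attained at (-4, 0).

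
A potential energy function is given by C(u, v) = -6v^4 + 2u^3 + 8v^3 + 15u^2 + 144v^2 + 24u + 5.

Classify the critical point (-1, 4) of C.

The mixed partial ∂²C/∂u∂v is 0, so the Hessian at any point is diag(C_uu, C_vv) = diag(6(2u + 5), 24(-3v^2 + 2v + 12)).
At (-1, 4): H = diag(18, -672).
The eigenvalues have opposite signs, so H is indefinite: a saddle point.

saddle point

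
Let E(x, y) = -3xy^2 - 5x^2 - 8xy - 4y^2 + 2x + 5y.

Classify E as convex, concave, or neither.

neither

The term -3xy^2 is cubic, so the Hessian is not constant.
∂²E/∂y² = -6x - 8, which takes both signs as x varies (negative for sufficiently large x). A diagonal entry of the Hessian changing sign means the Hessian is neither positive- nor negative-semidefinite on all of R^2.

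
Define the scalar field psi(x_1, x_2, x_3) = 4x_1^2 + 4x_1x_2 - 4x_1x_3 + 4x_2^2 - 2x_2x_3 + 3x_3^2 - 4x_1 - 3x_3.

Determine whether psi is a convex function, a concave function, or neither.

psi is quadratic, so its Hessian is the constant matrix H = [[8, 4, -4], [4, 8, -2], [-4, -2, 6]].
Leading principal minors: 8, 48, 192.
All positive ⇒ H ≻ 0 ⇒ convex.

convex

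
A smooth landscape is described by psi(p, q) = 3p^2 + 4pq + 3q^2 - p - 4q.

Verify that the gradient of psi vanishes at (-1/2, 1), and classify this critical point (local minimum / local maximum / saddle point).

local minimum

∇psi = (6p + 4q - 1, 4p + 6q - 4); substituting (-1/2, 1) gives ∇psi = (0, 0), so (-1/2, 1) is indeed a critical point.
The Hessian of psi is constant: H = [[6, 4], [4, 6]].
det(H) = 6·6 − 4² = 20.
det(H) > 0 and tr(H) = 12 > 0, so H is positive definite and the point is a local minimum.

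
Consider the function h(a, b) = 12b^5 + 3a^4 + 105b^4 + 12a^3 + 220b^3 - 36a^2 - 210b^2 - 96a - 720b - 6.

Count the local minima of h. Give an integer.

4

h separates as a function of a plus a function of b, so ∇h=0 decouples.
∂h/∂a = 12(a - 2)(a + 1)(a + 4) = 0 at a ∈ {-4, -1, 2}; ∂h/∂b = 60(b - 1)(b + 1)(b + 3)(b + 4) = 0 at b ∈ {-4, -3, -1, 1}.
The Hessian is diagonal: diag(h_aa, h_bb). Second derivatives: h_aa(-4)=216, h_aa(-1)=-108, h_aa(2)=216; h_bb(-4)=-900, h_bb(-3)=480, h_bb(-1)=-720, h_bb(1)=2400.
Local minima occur where both diagonal entries positive: (-4, -3), (-4, 1), (2, -3), (2, 1). Count: 4.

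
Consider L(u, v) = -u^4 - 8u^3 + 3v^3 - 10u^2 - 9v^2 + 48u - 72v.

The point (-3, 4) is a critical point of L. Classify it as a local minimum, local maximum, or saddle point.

The mixed partial ∂²L/∂u∂v is 0, so the Hessian at any point is diag(L_uu, L_vv) = diag(-4(3u^2 + 12u + 5), 18(v - 1)).
At (-3, 4): H = diag(16, 54).
Both eigenvalues are positive, so H is positive definite: a local minimum.

local minimum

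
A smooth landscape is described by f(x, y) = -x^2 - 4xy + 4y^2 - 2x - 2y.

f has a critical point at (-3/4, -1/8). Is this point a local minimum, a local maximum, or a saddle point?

The Hessian of f is constant: H = [[-2, -4], [-4, 8]].
det(H) = (-2)·8 − (-4)² = -32.
Since det(H) < 0, H is indefinite and the critical point is a saddle point.

saddle point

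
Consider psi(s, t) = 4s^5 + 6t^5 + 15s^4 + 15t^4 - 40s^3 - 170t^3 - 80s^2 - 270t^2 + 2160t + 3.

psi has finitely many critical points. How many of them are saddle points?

8

psi separates as a function of s plus a function of t, so ∇psi=0 decouples.
∂psi/∂s = 20s(s - 2)(s + 1)(s + 4) = 0 at s ∈ {-4, -1, 0, 2}; ∂psi/∂t = 30(t - 3)(t - 2)(t + 3)(t + 4) = 0 at t ∈ {-4, -3, 2, 3}.
The Hessian is diagonal: diag(psi_ss, psi_tt). Second derivatives: psi_ss(-4)=-1440, psi_ss(-1)=180, psi_ss(0)=-160, psi_ss(2)=720; psi_tt(-4)=-1260, psi_tt(-3)=900, psi_tt(2)=-900, psi_tt(3)=1260.
Saddle points occur where the two diagonal entries have opposite signs: (-4, -3), (-4, 3), (-1, -4), (-1, 2), (0, -3), (0, 3), (2, -4), (2, 2). Count: 8.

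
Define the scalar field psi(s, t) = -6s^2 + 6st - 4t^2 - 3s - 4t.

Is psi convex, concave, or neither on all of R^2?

psi is quadratic, so its Hessian is the constant matrix H = [[-12, 6], [6, -8]].
det(H) = 60, tr(H) = -20.
det(H) > 0 and tr(H) < 0, so H is negative definite everywhere: concave.

concave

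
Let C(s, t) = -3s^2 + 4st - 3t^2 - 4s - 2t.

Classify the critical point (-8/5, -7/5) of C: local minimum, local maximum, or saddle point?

local maximum

The Hessian of C is constant: H = [[-6, 4], [4, -6]].
det(H) = (-6)·(-6) − 4² = 20.
det(H) > 0 and tr(H) = -12 < 0, so H is negative definite and the point is a local maximum.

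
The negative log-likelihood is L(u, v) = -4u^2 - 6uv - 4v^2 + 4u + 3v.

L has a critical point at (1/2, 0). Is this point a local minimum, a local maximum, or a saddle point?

local maximum

The Hessian of L is constant: H = [[-8, -6], [-6, -8]].
det(H) = (-8)·(-8) − (-6)² = 28.
det(H) > 0 and tr(H) = -16 < 0, so H is negative definite and the point is a local maximum.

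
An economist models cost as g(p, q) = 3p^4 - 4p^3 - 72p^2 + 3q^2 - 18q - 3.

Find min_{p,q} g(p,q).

-670

g(p,q) separates as A(p) + B(q) − 3, so its minimum is min A + min B − 3.
A'(p) = 12p(p - 4)(p + 3) vanishes at p ∈ {-3, 0, 4}; B'(q) = 6q - 18 vanishes at q ∈ {3}.
Local minima of A (where A''>0): A(-3)=-297, A(4)=-640. Local minima of B: B(3)=-27.
So the global minimum of g is A(4) + B(3) − 3 = -640 − 27 − 3 = -670, attained at (4, 3).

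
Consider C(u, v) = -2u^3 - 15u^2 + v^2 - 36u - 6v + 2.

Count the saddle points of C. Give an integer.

C separates as a function of u plus a function of v, so ∇C=0 decouples.
∂C/∂u = -6(u + 2)(u + 3) = 0 at u ∈ {-3, -2}; ∂C/∂v = 2(v - 3) = 0 at v ∈ {3}.
The Hessian is diagonal: diag(C_uu, C_vv). Second derivatives: C_uu(-3)=6, C_uu(-2)=-6; C_vv(3)=2.
Saddle points occur where the two diagonal entries have opposite signs: (-2, 3). Count: 1.

1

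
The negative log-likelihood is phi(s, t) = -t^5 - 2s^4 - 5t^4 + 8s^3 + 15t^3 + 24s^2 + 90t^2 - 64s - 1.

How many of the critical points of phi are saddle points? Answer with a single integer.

phi separates as a function of s plus a function of t, so ∇phi=0 decouples.
∂phi/∂s = -8(s - 4)(s - 1)(s + 2) = 0 at s ∈ {-2, 1, 4}; ∂phi/∂t = -5t(t - 3)(t + 3)(t + 4) = 0 at t ∈ {-4, -3, 0, 3}.
The Hessian is diagonal: diag(phi_ss, phi_tt). Second derivatives: phi_ss(-2)=-144, phi_ss(1)=72, phi_ss(4)=-144; phi_tt(-4)=140, phi_tt(-3)=-90, phi_tt(0)=180, phi_tt(3)=-630.
Saddle points occur where the two diagonal entries have opposite signs: (-2, -4), (-2, 0), (1, -3), (1, 3), (4, -4), (4, 0). Count: 6.

6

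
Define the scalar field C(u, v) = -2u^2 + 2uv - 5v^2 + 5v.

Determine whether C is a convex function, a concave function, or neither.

concave

C is quadratic, so its Hessian is the constant matrix H = [[-4, 2], [2, -10]].
det(H) = 36, tr(H) = -14.
det(H) > 0 and tr(H) < 0, so H is negative definite everywhere: concave.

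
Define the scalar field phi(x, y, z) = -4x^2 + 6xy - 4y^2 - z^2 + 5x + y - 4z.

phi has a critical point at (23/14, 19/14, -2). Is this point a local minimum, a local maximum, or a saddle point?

The Hessian is constant: H = [[-8, 6, 0], [6, -8, 0], [0, 0, -2]].
Leading principal minors: Δ₁ = -8, Δ₂ = 28, Δ₃ = -56.
The minors alternate sign starting negative (−, +, −), so H is negative definite: a local maximum.

local maximum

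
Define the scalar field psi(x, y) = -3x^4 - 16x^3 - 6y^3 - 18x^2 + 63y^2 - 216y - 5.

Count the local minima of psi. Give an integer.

1

psi separates as a function of x plus a function of y, so ∇psi=0 decouples.
∂psi/∂x = -12x(x + 1)(x + 3) = 0 at x ∈ {-3, -1, 0}; ∂psi/∂y = -18(y - 4)(y - 3) = 0 at y ∈ {3, 4}.
The Hessian is diagonal: diag(psi_xx, psi_yy). Second derivatives: psi_xx(-3)=-72, psi_xx(-1)=24, psi_xx(0)=-36; psi_yy(3)=18, psi_yy(4)=-18.
Local minima occur where both diagonal entries positive: (-1, 3). Count: 1.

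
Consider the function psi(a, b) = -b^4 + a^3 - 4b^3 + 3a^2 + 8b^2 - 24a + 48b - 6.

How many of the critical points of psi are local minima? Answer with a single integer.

psi separates as a function of a plus a function of b, so ∇psi=0 decouples.
∂psi/∂a = 3(a - 2)(a + 4) = 0 at a ∈ {-4, 2}; ∂psi/∂b = -4(b - 2)(b + 2)(b + 3) = 0 at b ∈ {-3, -2, 2}.
The Hessian is diagonal: diag(psi_aa, psi_bb). Second derivatives: psi_aa(-4)=-18, psi_aa(2)=18; psi_bb(-3)=-20, psi_bb(-2)=16, psi_bb(2)=-80.
Local minima occur where both diagonal entries positive: (2, -2). Count: 1.

1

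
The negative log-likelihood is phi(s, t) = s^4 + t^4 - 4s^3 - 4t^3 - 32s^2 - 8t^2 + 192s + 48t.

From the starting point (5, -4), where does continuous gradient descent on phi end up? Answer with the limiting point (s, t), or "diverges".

phi is separable, so gradient descent decouples: s follows -∂phi/∂s, t follows -∂phi/∂t.
∂phi/∂s = 4(s - 4)(s - 3)(s + 4); at s=5 this is 72, so s decreases.
∂phi/∂t = 4(t - 3)(t - 2)(t + 2); at t=-4 this is -336, so t increases.
s converges to its nearest critical value 4 (a local min of the s-part); t converges to -2. The iterate converges to (4, -2).

(4, -2)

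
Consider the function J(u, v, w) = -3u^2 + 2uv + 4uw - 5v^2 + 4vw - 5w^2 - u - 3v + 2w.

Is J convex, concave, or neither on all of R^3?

J is quadratic, so its Hessian is the constant matrix H = [[-6, 2, 4], [2, -10, 4], [4, 4, -10]].
Leading principal minors: -6, 56, -240.
Signs alternate −, +, − ⇒ H ≺ 0 ⇒ concave.

concave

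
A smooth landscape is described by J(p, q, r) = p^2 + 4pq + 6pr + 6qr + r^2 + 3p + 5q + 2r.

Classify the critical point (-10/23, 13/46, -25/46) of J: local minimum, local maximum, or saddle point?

saddle point

The Hessian is constant: H = [[2, 4, 6], [4, 0, 6], [6, 6, 2]].
Leading principal minors: Δ₁ = 2, Δ₂ = -16, Δ₃ = 184.
The minors fit neither the all-positive nor the alternating-sign pattern, so H is indefinite: a saddle point.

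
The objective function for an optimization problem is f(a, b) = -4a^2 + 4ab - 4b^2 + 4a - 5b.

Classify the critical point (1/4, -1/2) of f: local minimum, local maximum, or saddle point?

The Hessian of f is constant: H = [[-8, 4], [4, -8]].
det(H) = (-8)·(-8) − 4² = 48.
det(H) > 0 and tr(H) = -16 < 0, so H is negative definite and the point is a local maximum.

local maximum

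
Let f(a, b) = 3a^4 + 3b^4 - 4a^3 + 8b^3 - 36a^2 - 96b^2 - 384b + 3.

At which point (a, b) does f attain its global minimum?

f(a,b) separates as P(a) + Q(b) + 3, so its minimum is min P + min Q + 3.
P'(a) = 12a(a - 3)(a + 2) vanishes at a ∈ {-2, 0, 3}; Q'(b) = 12(b - 4)(b + 2)(b + 4) vanishes at b ∈ {-4, -2, 4}.
Local minima of P (where P''>0): P(-2)=-64, P(3)=-189. Local minima of Q: Q(-4)=256, Q(4)=-1792.
So the global minimum of f is P(3) + Q(4) + 3 = -189 − 1792 + 3 = -1978, attained at (3, 4).

(3, 4)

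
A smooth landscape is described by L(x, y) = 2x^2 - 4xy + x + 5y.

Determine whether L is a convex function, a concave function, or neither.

L is quadratic, so its Hessian is the constant matrix H = [[4, -4], [-4, 0]].
det(H) = -16, tr(H) = 4.
det(H) < 0, so H is indefinite: neither convex nor concave.

neither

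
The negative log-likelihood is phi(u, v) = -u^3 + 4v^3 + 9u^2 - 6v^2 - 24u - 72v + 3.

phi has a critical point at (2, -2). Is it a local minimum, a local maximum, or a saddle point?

saddle point

The mixed partial ∂²phi/∂u∂v is 0, so the Hessian at any point is diag(phi_uu, phi_vv) = diag(6(-u + 3), 12(2v - 1)).
At (2, -2): H = diag(6, -60).
The eigenvalues have opposite signs, so H is indefinite: a saddle point.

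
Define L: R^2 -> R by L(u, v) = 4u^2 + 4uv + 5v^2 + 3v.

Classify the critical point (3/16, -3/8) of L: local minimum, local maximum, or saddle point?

local minimum

The Hessian of L is constant: H = [[8, 4], [4, 10]].
det(H) = 8·10 − 4² = 64.
det(H) > 0 and tr(H) = 18 > 0, so H is positive definite and the point is a local minimum.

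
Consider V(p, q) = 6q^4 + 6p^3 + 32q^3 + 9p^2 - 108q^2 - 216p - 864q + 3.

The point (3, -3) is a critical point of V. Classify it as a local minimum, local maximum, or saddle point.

saddle point

The mixed partial ∂²V/∂p∂q is 0, so the Hessian at any point is diag(V_pp, V_qq) = diag(18(2p + 1), 24(3q^2 + 8q - 9)).
At (3, -3): H = diag(126, -144).
The eigenvalues have opposite signs, so H is indefinite: a saddle point.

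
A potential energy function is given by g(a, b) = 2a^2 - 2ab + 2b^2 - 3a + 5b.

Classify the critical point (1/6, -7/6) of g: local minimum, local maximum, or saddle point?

The Hessian of g is constant: H = [[4, -2], [-2, 4]].
det(H) = 4·4 − (-2)² = 12.
det(H) > 0 and tr(H) = 8 > 0, so H is positive definite and the point is a local minimum.

local minimum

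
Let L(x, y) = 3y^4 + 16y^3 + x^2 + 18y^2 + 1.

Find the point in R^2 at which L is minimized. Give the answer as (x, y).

L(x,y) separates as P(x) + Q(y) + 1, so its minimum is min P + min Q + 1.
P'(x) = 2x vanishes at x ∈ {0}; Q'(y) = 12y(y + 1)(y + 3) vanishes at y ∈ {-3, -1, 0}.
Local minima of P (where P''>0): P(0)=0. Local minima of Q: Q(-3)=-27, Q(0)=0.
So the global minimum of L is P(0) + Q(-3) + 1 = 0 − 27 + 1 = -26, attained at (0, -3).

(0, -3)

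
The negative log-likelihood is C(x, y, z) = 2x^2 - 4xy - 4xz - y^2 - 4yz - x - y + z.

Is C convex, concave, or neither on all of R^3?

C is quadratic, so its Hessian is the constant matrix H = [[4, -4, -4], [-4, -2, -4], [-4, -4, 0]].
Leading principal minors: 4, -24, -160.
Neither pattern holds ⇒ H is indefinite ⇒ neither convex nor concave.

neither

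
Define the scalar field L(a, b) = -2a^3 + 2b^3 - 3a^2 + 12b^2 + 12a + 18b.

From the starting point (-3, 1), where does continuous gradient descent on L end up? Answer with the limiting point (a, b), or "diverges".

(-2, -1)

L is separable, so gradient descent decouples: a follows -∂L/∂a, b follows -∂L/∂b.
∂L/∂a = -6(a - 1)(a + 2); at a=-3 this is -24, so a increases.
∂L/∂b = 6(b + 1)(b + 3); at b=1 this is 48, so b decreases.
a converges to its nearest critical value -2 (a local min of the a-part); b converges to -1. The iterate converges to (-2, -1).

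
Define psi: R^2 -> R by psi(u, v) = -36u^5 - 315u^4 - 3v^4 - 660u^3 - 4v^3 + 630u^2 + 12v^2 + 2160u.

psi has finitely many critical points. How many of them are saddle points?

psi separates as a function of u plus a function of v, so ∇psi=0 decouples.
∂psi/∂u = -180(u - 1)(u + 1)(u + 3)(u + 4) = 0 at u ∈ {-4, -3, -1, 1}; ∂psi/∂v = -12v(v - 1)(v + 2) = 0 at v ∈ {-2, 0, 1}.
The Hessian is diagonal: diag(psi_uu, psi_vv). Second derivatives: psi_uu(-4)=2700, psi_uu(-3)=-1440, psi_uu(-1)=2160, psi_uu(1)=-7200; psi_vv(-2)=-72, psi_vv(0)=24, psi_vv(1)=-36.
Saddle points occur where the two diagonal entries have opposite signs: (-4, -2), (-4, 1), (-3, 0), (-1, -2), (-1, 1), (1, 0). Count: 6.

6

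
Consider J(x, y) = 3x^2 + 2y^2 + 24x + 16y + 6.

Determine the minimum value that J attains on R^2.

J(x,y) separates as P(x) + Q(y) + 6, so its minimum is min P + min Q + 6.
P'(x) = 6x + 24 vanishes at x ∈ {-4}; Q'(y) = 4y + 16 vanishes at y ∈ {-4}.
Local minima of P (where P''>0): P(-4)=-48. Local minima of Q: Q(-4)=-32.
So the global minimum of J is P(-4) + Q(-4) + 6 = -48 − 32 + 6 = -74, attained at (-4, -4).

-74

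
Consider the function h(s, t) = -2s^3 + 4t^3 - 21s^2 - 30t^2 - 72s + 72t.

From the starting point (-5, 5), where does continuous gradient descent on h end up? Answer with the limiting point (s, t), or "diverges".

(-4, 3)

h is separable, so gradient descent decouples: s follows -∂h/∂s, t follows -∂h/∂t.
∂h/∂s = -6(s + 3)(s + 4); at s=-5 this is -12, so s increases.
∂h/∂t = 12(t - 3)(t - 2); at t=5 this is 72, so t decreases.
s converges to its nearest critical value -4 (a local min of the s-part); t converges to 3. The iterate converges to (-4, 3).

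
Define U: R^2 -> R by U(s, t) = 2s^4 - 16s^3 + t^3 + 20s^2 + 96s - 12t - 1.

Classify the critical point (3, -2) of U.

local maximum

The mixed partial ∂²U/∂s∂t is 0, so the Hessian at any point is diag(U_ss, U_tt) = diag(8(3s^2 - 12s + 5), 6t).
At (3, -2): H = diag(-32, -12).
Both eigenvalues are negative, so H is negative definite: a local maximum.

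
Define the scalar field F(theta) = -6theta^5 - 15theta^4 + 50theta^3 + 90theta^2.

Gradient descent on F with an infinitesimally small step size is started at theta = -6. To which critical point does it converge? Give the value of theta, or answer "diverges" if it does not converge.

-3

F'(theta) = -30theta(theta - 2)(theta + 1)(theta + 3), so F'(-6) = -21600.
Gradient descent moves in the -F' direction, i.e. theta is increasing.
The nearest critical point in that direction is theta = -3, where F'' = 900 > 0 (a local minimum). The iterate converges there.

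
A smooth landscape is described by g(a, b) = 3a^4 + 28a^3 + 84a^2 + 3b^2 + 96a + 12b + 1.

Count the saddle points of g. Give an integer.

1

g separates as a function of a plus a function of b, so ∇g=0 decouples.
∂g/∂a = 12(a + 1)(a + 2)(a + 4) = 0 at a ∈ {-4, -2, -1}; ∂g/∂b = 6(b + 2) = 0 at b ∈ {-2}.
The Hessian is diagonal: diag(g_aa, g_bb). Second derivatives: g_aa(-4)=72, g_aa(-2)=-24, g_aa(-1)=36; g_bb(-2)=6.
Saddle points occur where the two diagonal entries have opposite signs: (-2, -2). Count: 1.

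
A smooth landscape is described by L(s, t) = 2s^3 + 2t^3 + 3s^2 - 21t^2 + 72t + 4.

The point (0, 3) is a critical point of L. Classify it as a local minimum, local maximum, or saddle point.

saddle point

The mixed partial ∂²L/∂s∂t is 0, so the Hessian at any point is diag(L_ss, L_tt) = diag(6(2s + 1), 6(2t - 7)).
At (0, 3): H = diag(6, -6).
The eigenvalues have opposite signs, so H is indefinite: a saddle point.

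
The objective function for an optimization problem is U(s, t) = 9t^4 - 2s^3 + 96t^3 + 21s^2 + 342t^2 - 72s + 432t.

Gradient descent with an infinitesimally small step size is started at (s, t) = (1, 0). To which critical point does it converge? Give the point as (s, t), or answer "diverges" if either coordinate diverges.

(3, -1)

U is separable, so gradient descent decouples: s follows -∂U/∂s, t follows -∂U/∂t.
∂U/∂s = -6(s - 4)(s - 3); at s=1 this is -36, so s increases.
∂U/∂t = 36(t + 1)(t + 3)(t + 4); at t=0 this is 432, so t decreases.
s converges to its nearest critical value 3 (a local min of the s-part); t converges to -1. The iterate converges to (3, -1).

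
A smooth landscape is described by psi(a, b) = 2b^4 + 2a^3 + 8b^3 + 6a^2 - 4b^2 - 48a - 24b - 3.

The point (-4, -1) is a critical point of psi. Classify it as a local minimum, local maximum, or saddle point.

local maximum

The mixed partial ∂²psi/∂a∂b is 0, so the Hessian at any point is diag(psi_aa, psi_bb) = diag(12(a + 1), 8(3b^2 + 6b - 1)).
At (-4, -1): H = diag(-36, -32).
Both eigenvalues are negative, so H is negative definite: a local maximum.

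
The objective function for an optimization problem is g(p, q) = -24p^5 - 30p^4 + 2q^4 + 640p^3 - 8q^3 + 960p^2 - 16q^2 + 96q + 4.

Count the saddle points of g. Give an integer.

g separates as a function of p plus a function of q, so ∇g=0 decouples.
∂g/∂p = -120p(p - 4)(p + 1)(p + 4) = 0 at p ∈ {-4, -1, 0, 4}; ∂g/∂q = 8(q - 3)(q - 2)(q + 2) = 0 at q ∈ {-2, 2, 3}.
The Hessian is diagonal: diag(g_pp, g_qq). Second derivatives: g_pp(-4)=11520, g_pp(-1)=-1800, g_pp(0)=1920, g_pp(4)=-19200; g_qq(-2)=160, g_qq(2)=-32, g_qq(3)=40.
Saddle points occur where the two diagonal entries have opposite signs: (-4, 2), (-1, -2), (-1, 3), (0, 2), (4, -2), (4, 3). Count: 6.

6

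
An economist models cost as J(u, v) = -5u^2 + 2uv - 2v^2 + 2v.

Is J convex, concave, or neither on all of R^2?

J is quadratic, so its Hessian is the constant matrix H = [[-10, 2], [2, -4]].
det(H) = 36, tr(H) = -14.
det(H) > 0 and tr(H) < 0, so H is negative definite everywhere: concave.

concave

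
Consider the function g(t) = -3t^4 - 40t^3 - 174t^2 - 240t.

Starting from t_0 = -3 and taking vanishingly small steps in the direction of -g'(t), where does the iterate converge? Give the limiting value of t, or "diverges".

-4

g'(t) = -12(t + 1)(t + 4)(t + 5), so g'(-3) = 48.
Gradient descent moves in the -g' direction, i.e. t is decreasing.
The nearest critical point in that direction is t = -4, where g'' = 36 > 0 (a local minimum). The iterate converges there.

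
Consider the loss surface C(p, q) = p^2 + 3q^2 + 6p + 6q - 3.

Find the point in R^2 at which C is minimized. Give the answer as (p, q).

C(p,q) separates as A(p) + B(q) − 3, so its minimum is min A + min B − 3.
A'(p) = 2p + 6 vanishes at p ∈ {-3}; B'(q) = 6q + 6 vanishes at q ∈ {-1}.
Local minima of A (where A''>0): A(-3)=-9. Local minima of B: B(-1)=-3.
So the global minimum of C is A(-3) + B(-1) − 3 = -9 − 3 − 3 = -15, attained at (-3, -1).

(-3, -1)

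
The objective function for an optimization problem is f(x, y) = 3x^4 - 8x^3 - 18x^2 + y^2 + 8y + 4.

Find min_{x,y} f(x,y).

f(x,y) separates as P(x) + Q(y) + 4, so its minimum is min P + min Q + 4.
P'(x) = 12x(x - 3)(x + 1) vanishes at x ∈ {-1, 0, 3}; Q'(y) = 2y + 8 vanishes at y ∈ {-4}.
Local minima of P (where P''>0): P(-1)=-7, P(3)=-135. Local minima of Q: Q(-4)=-16.
So the global minimum of f is P(3) + Q(-4) + 4 = -135 − 16 + 4 = -147, attained at (3, -4).

-147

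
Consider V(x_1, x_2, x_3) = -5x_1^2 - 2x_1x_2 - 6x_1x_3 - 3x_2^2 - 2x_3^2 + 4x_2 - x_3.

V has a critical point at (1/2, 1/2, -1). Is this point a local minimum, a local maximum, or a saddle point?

local maximum

The Hessian is constant: H = [[-10, -2, -6], [-2, -6, 0], [-6, 0, -4]].
Leading principal minors: Δ₁ = -10, Δ₂ = 56, Δ₃ = -8.
The minors alternate sign starting negative (−, +, −), so H is negative definite: a local maximum.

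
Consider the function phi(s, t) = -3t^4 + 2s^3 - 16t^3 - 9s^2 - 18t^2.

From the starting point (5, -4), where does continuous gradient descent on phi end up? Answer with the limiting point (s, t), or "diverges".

phi is separable, so gradient descent decouples: s follows -∂phi/∂s, t follows -∂phi/∂t.
∂phi/∂s = 6s(s - 3); at s=5 this is 60, so s decreases.
∂phi/∂t = -12t(t + 1)(t + 3); at t=-4 this is 144, so t decreases.
The t-coordinate has no critical point in that direction and runs off to infinity.

diverges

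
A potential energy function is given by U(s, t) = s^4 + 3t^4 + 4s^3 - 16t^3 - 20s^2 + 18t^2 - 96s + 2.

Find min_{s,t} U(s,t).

U(s,t) separates as P(s) + Q(t) + 2, so its minimum is min P + min Q + 2.
P'(s) = 4(s - 3)(s + 2)(s + 4) vanishes at s ∈ {-4, -2, 3}; Q'(t) = 12t(t - 3)(t - 1) vanishes at t ∈ {0, 1, 3}.
Local minima of P (where P''>0): P(-4)=64, P(3)=-279. Local minima of Q: Q(0)=0, Q(3)=-27.
So the global minimum of U is P(3) + Q(3) + 2 = -279 − 27 + 2 = -304, attained at (3, 3).

-304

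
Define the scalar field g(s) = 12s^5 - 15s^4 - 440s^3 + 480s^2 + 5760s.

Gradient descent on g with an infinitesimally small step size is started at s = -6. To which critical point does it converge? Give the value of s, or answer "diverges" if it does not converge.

g'(s) = 60(s - 4)(s - 3)(s + 2)(s + 4), so g'(-6) = 43200.
Gradient descent moves in the -g' direction, i.e. s is decreasing.
There is no critical point below s=-6, and g' keeps the same sign, so the iterate runs off to −∞.

diverges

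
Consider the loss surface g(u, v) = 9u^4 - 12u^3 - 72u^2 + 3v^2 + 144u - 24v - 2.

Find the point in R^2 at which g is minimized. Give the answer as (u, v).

g(u,v) separates as P(u) + Q(v) − 2, so its minimum is min P + min Q − 2.
P'(u) = 36(u - 2)(u - 1)(u + 2) vanishes at u ∈ {-2, 1, 2}; Q'(v) = 6v - 24 vanishes at v ∈ {4}.
Local minima of P (where P''>0): P(-2)=-336, P(2)=48. Local minima of Q: Q(4)=-48.
So the global minimum of g is P(-2) + Q(4) − 2 = -336 − 48 − 2 = -386, attained at (-2, 4).

(-2, 4)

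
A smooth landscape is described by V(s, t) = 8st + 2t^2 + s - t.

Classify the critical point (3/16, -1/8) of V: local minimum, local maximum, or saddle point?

saddle point

The Hessian of V is constant: H = [[0, 8], [8, 4]].
det(H) = 0·4 − 8² = -64.
Since det(H) < 0, H is indefinite and the critical point is a saddle point.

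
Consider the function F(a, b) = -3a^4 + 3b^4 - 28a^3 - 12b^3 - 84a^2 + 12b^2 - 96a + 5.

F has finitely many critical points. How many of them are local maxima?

2

F separates as a function of a plus a function of b, so ∇F=0 decouples.
∂F/∂a = -12(a + 1)(a + 2)(a + 4) = 0 at a ∈ {-4, -2, -1}; ∂F/∂b = 12b(b - 2)(b - 1) = 0 at b ∈ {0, 1, 2}.
The Hessian is diagonal: diag(F_aa, F_bb). Second derivatives: F_aa(-4)=-72, F_aa(-2)=24, F_aa(-1)=-36; F_bb(0)=24, F_bb(1)=-12, F_bb(2)=24.
Local maxima occur where both diagonal entries negative: (-4, 1), (-1, 1). Count: 2.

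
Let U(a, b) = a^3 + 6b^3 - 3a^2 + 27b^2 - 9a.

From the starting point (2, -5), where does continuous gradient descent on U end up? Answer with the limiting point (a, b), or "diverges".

U is separable, so gradient descent decouples: a follows -∂U/∂a, b follows -∂U/∂b.
∂U/∂a = 3(a - 3)(a + 1); at a=2 this is -9, so a increases.
∂U/∂b = 18b(b + 3); at b=-5 this is 180, so b decreases.
The b-coordinate has no critical point in that direction and runs off to infinity.

diverges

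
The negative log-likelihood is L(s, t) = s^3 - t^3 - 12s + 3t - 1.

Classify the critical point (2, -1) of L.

local minimum

The mixed partial ∂²L/∂s∂t is 0, so the Hessian at any point is diag(L_ss, L_tt) = diag(6s, -6t).
At (2, -1): H = diag(12, 6).
Both eigenvalues are positive, so H is positive definite: a local minimum.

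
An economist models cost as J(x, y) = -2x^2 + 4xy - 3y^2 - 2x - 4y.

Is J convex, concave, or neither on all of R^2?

J is quadratic, so its Hessian is the constant matrix H = [[-4, 4], [4, -6]].
det(H) = 8, tr(H) = -10.
det(H) > 0 and tr(H) < 0, so H is negative definite everywhere: concave.

concave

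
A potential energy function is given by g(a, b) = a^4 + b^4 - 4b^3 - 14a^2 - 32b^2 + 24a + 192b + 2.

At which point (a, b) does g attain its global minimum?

g(a,b) separates as P(a) + Q(b) + 2, so its minimum is min P + min Q + 2.
P'(a) = 4(a - 2)(a - 1)(a + 3) vanishes at a ∈ {-3, 1, 2}; Q'(b) = 4(b - 4)(b - 3)(b + 4) vanishes at b ∈ {-4, 3, 4}.
Local minima of P (where P''>0): P(-3)=-117, P(2)=8. Local minima of Q: Q(-4)=-768, Q(4)=256.
So the global minimum of g is P(-3) + Q(-4) + 2 = -117 − 768 + 2 = -883, attained at (-3, -4).

(-3, -4)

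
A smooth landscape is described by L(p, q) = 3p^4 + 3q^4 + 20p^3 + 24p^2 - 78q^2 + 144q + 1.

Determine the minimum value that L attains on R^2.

-1183

L(p,q) separates as A(p) + B(q) + 1, so its minimum is min A + min B + 1.
A'(p) = 12p(p + 1)(p + 4) vanishes at p ∈ {-4, -1, 0}; B'(q) = 12(q - 3)(q - 1)(q + 4) vanishes at q ∈ {-4, 1, 3}.
Local minima of A (where A''>0): A(-4)=-128, A(0)=0. Local minima of B: B(-4)=-1056, B(3)=-27.
So the global minimum of L is A(-4) + B(-4) + 1 = -128 − 1056 + 1 = -1183, attained at (-4, -4).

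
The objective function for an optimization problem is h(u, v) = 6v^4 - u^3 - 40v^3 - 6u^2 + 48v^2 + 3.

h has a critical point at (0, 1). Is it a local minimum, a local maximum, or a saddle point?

local maximum

The mixed partial ∂²h/∂u∂v is 0, so the Hessian at any point is diag(h_uu, h_vv) = diag(-6(u + 2), 24(3v^2 - 10v + 4)).
At (0, 1): H = diag(-12, -72).
Both eigenvalues are negative, so H is negative definite: a local maximum.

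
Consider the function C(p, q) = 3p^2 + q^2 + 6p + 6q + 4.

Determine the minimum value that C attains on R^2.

-8

C(p,q) separates as A(p) + B(q) + 4, so its minimum is min A + min B + 4.
A'(p) = 6p + 6 vanishes at p ∈ {-1}; B'(q) = 2q + 6 vanishes at q ∈ {-3}.
Local minima of A (where A''>0): A(-1)=-3. Local minima of B: B(-3)=-9.
So the global minimum of C is A(-1) + B(-3) + 4 = -3 − 9 + 4 = -8, attained at (-1, -3).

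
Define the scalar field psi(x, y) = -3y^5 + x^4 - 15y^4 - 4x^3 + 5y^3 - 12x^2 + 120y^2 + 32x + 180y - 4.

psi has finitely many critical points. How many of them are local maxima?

2

psi separates as a function of x plus a function of y, so ∇psi=0 decouples.
∂psi/∂x = 4(x - 4)(x - 1)(x + 2) = 0 at x ∈ {-2, 1, 4}; ∂psi/∂y = -15(y - 2)(y + 1)(y + 2)(y + 3) = 0 at y ∈ {-3, -2, -1, 2}.
The Hessian is diagonal: diag(psi_xx, psi_yy). Second derivatives: psi_xx(-2)=72, psi_xx(1)=-36, psi_xx(4)=72; psi_yy(-3)=150, psi_yy(-2)=-60, psi_yy(-1)=90, psi_yy(2)=-900.
Local maxima occur where both diagonal entries negative: (1, -2), (1, 2). Count: 2.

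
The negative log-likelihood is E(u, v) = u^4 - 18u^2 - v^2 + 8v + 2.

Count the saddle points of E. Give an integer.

2

E separates as a function of u plus a function of v, so ∇E=0 decouples.
∂E/∂u = 4u(u - 3)(u + 3) = 0 at u ∈ {-3, 0, 3}; ∂E/∂v = -2(v - 4) = 0 at v ∈ {4}.
The Hessian is diagonal: diag(E_uu, E_vv). Second derivatives: E_uu(-3)=72, E_uu(0)=-36, E_uu(3)=72; E_vv(4)=-2.
Saddle points occur where the two diagonal entries have opposite signs: (-3, 4), (3, 4). Count: 2.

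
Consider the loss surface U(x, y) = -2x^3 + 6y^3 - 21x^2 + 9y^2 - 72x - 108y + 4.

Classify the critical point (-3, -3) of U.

local maximum

The mixed partial ∂²U/∂x∂y is 0, so the Hessian at any point is diag(U_xx, U_yy) = diag(-6(2x + 7), 18(2y + 1)).
At (-3, -3): H = diag(-6, -90).
Both eigenvalues are negative, so H is negative definite: a local maximum.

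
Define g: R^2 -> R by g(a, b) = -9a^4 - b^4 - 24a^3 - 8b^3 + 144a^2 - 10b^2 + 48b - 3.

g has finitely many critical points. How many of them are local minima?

1

g separates as a function of a plus a function of b, so ∇g=0 decouples.
∂g/∂a = -36a(a - 2)(a + 4) = 0 at a ∈ {-4, 0, 2}; ∂g/∂b = -4(b - 1)(b + 3)(b + 4) = 0 at b ∈ {-4, -3, 1}.
The Hessian is diagonal: diag(g_aa, g_bb). Second derivatives: g_aa(-4)=-864, g_aa(0)=288, g_aa(2)=-432; g_bb(-4)=-20, g_bb(-3)=16, g_bb(1)=-80.
Local minima occur where both diagonal entries positive: (0, -3). Count: 1.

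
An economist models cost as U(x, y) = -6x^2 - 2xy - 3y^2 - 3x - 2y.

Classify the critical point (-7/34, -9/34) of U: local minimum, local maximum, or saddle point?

The Hessian of U is constant: H = [[-12, -2], [-2, -6]].
det(H) = (-12)·(-6) − (-2)² = 68.
det(H) > 0 and tr(H) = -18 < 0, so H is negative definite and the point is a local maximum.

local maximum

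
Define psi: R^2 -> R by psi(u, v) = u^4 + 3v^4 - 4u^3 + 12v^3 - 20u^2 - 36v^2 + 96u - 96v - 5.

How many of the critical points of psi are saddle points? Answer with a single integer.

4

psi separates as a function of u plus a function of v, so ∇psi=0 decouples.
∂psi/∂u = 4(u - 4)(u - 2)(u + 3) = 0 at u ∈ {-3, 2, 4}; ∂psi/∂v = 12(v - 2)(v + 1)(v + 4) = 0 at v ∈ {-4, -1, 2}.
The Hessian is diagonal: diag(psi_uu, psi_vv). Second derivatives: psi_uu(-3)=140, psi_uu(2)=-40, psi_uu(4)=56; psi_vv(-4)=216, psi_vv(-1)=-108, psi_vv(2)=216.
Saddle points occur where the two diagonal entries have opposite signs: (-3, -1), (2, -4), (2, 2), (4, -1). Count: 4.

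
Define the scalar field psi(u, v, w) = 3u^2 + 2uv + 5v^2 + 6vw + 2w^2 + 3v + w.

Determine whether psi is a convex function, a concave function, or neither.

psi is quadratic, so its Hessian is the constant matrix H = [[6, 2, 0], [2, 10, 6], [0, 6, 4]].
Leading principal minors: 6, 56, 8.
All positive ⇒ H ≻ 0 ⇒ convex.

convex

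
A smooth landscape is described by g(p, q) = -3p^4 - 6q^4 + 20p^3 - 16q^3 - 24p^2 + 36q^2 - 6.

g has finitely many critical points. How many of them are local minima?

1

g separates as a function of p plus a function of q, so ∇g=0 decouples.
∂g/∂p = -12p(p - 4)(p - 1) = 0 at p ∈ {0, 1, 4}; ∂g/∂q = -24q(q - 1)(q + 3) = 0 at q ∈ {-3, 0, 1}.
The Hessian is diagonal: diag(g_pp, g_qq). Second derivatives: g_pp(0)=-48, g_pp(1)=36, g_pp(4)=-144; g_qq(-3)=-288, g_qq(0)=72, g_qq(1)=-96.
Local minima occur where both diagonal entries positive: (1, 0). Count: 1.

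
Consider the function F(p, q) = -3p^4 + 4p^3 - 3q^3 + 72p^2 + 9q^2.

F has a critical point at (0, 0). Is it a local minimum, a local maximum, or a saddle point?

local minimum

The mixed partial ∂²F/∂p∂q is 0, so the Hessian at any point is diag(F_pp, F_qq) = diag(12(-3p^2 + 2p + 12), 18(-q + 1)).
At (0, 0): H = diag(144, 18).
Both eigenvalues are positive, so H is positive definite: a local minimum.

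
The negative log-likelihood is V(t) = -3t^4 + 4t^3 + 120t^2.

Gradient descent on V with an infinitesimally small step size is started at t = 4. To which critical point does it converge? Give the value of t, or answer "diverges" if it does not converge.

0

V'(t) = -12t(t - 5)(t + 4), so V'(4) = 384.
Gradient descent moves in the -V' direction, i.e. t is decreasing.
The nearest critical point in that direction is t = 0, where V'' = 240 > 0 (a local minimum). The iterate converges there.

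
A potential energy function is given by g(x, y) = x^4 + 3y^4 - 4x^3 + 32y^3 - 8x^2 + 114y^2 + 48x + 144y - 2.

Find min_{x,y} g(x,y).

-141

g(x,y) separates as P(x) + Q(y) − 2, so its minimum is min P + min Q − 2.
P'(x) = 4(x - 3)(x - 2)(x + 2) vanishes at x ∈ {-2, 2, 3}; Q'(y) = 12(y + 1)(y + 3)(y + 4) vanishes at y ∈ {-4, -3, -1}.
Local minima of P (where P''>0): P(-2)=-80, P(3)=45. Local minima of Q: Q(-4)=-32, Q(-1)=-59.
So the global minimum of g is P(-2) + Q(-1) − 2 = -80 − 59 − 2 = -141, attained at (-2, -1).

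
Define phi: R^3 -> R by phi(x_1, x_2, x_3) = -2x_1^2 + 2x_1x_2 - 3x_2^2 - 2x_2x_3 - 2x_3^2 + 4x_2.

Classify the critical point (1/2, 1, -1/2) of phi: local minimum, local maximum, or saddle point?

local maximum

The Hessian is constant: H = [[-4, 2, 0], [2, -6, -2], [0, -2, -4]].
Leading principal minors: Δ₁ = -4, Δ₂ = 20, Δ₃ = -64.
The minors alternate sign starting negative (−, +, −), so H is negative definite: a local maximum.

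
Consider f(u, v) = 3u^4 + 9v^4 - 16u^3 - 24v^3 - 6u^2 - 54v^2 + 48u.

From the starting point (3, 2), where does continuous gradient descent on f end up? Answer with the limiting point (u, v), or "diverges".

f is separable, so gradient descent decouples: u follows -∂f/∂u, v follows -∂f/∂v.
∂f/∂u = 12(u - 4)(u - 1)(u + 1); at u=3 this is -96, so u increases.
∂f/∂v = 36v(v - 3)(v + 1); at v=2 this is -216, so v increases.
u converges to its nearest critical value 4 (a local min of the u-part); v converges to 3. The iterate converges to (4, 3).

(4, 3)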